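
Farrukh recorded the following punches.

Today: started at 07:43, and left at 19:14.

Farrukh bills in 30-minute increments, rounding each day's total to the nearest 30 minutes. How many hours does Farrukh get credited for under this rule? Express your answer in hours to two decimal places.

11.50 hours

Today: 07:43–19:14 = 11 h 31 min → rounds to 11 h 30 min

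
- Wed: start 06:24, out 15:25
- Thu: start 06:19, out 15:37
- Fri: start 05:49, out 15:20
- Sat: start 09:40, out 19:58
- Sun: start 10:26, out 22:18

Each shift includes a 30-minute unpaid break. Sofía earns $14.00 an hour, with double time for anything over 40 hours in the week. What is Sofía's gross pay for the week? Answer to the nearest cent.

Wed: 06:24–15:25 = 9 h 1 min; less 30 min break → 8 h 31 min
Thu: 06:19–15:37 = 9 h 18 min; less 30 min break → 8 h 48 min
Fri: 05:49–15:20 = 9 h 31 min; less 30 min break → 9 h 1 min
Sat: 09:40–19:58 = 10 h 18 min; less 30 min break → 9 h 48 min
Sun: 10:26–22:18 = 11 h 52 min; less 30 min break → 11 h 22 min
Total worked: 47 h 30 min = 2850 min.
Regular 40 h 0 min = 2400 min at $14.00/h; overtime 7 h 30 min = 450 min at $28.00/h.
Pay = (2400 × $14.00 + 450 × $28.00) ÷ 60 = $770.00.

$770.00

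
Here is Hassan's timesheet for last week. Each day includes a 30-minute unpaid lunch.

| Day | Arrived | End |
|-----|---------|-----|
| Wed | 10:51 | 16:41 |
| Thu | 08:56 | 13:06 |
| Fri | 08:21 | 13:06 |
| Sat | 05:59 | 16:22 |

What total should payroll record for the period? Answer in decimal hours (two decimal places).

Wed: 10:51–16:41 = 5 h 50 min; less 30 min break → 5 h 20 min
Thu: 08:56–13:06 = 4 h 10 min; less 30 min break → 3 h 40 min
Fri: 08:21–13:06 = 4 h 45 min; less 30 min break → 4 h 15 min
Sat: 05:59–16:22 = 10 h 23 min; less 30 min break → 9 h 53 min
Total: 5 h 20 min + 3 h 40 min + 4 h 15 min + 9 h 53 min = 23 h 8 min.

23.13 hours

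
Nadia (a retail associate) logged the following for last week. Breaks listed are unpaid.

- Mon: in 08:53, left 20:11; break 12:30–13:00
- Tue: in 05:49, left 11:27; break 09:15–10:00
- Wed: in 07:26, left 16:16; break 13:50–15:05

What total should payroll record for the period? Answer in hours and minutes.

23 h 16 min

Mon: 08:53–20:11 = 11 h 18 min; less 30 min break → 10 h 48 min
Tue: 05:49–11:27 = 5 h 38 min; less 45 min break → 4 h 53 min
Wed: 07:26–16:16 = 8 h 50 min; less 75 min break → 7 h 35 min
Total: 10 h 48 min + 4 h 53 min + 7 h 35 min = 23 h 16 min.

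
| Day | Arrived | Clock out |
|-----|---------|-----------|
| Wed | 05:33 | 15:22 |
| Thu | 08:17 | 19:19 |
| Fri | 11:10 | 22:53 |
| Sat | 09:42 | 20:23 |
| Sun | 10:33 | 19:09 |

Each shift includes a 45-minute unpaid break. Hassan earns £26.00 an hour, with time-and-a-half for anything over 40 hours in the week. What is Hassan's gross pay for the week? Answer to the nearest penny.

£1355.90

Wed: 05:33–15:22 = 9 h 49 min; less 45 min break → 9 h 4 min
Thu: 08:17–19:19 = 11 h 2 min; less 45 min break → 10 h 17 min
Fri: 11:10–22:53 = 11 h 43 min; less 45 min break → 10 h 58 min
Sat: 09:42–20:23 = 10 h 41 min; less 45 min break → 9 h 56 min
Sun: 10:33–19:09 = 8 h 36 min; less 45 min break → 7 h 51 min
Total worked: 48 h 6 min = 2886 min.
Regular 40 h 0 min = 2400 min at £26.00/h; overtime 8 h 6 min = 486 min at £39.00/h.
Pay = (2400 × £26.00 + 486 × £39.00) ÷ 60 = £1355.90.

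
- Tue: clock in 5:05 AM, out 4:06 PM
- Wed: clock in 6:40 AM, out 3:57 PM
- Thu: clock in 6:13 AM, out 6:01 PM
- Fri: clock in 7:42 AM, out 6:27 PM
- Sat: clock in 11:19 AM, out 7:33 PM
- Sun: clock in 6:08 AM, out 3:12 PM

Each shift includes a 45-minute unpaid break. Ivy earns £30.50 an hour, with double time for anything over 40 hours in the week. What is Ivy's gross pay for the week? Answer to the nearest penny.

Tue: 5:05 AM–4:06 PM = 11 h 1 min; less 45 min break → 10 h 16 min
Wed: 6:40 AM–3:57 PM = 9 h 17 min; less 45 min break → 8 h 32 min
Thu: 6:13 AM–6:01 PM = 11 h 48 min; less 45 min break → 11 h 3 min
Fri: 7:42 AM–6:27 PM = 10 h 45 min; less 45 min break → 10 h 0 min
Sat: 11:19 AM–7:33 PM = 8 h 14 min; less 45 min break → 7 h 29 min
Sun: 6:08 AM–3:12 PM = 9 h 4 min; less 45 min break → 8 h 19 min
Total worked: 55 h 39 min = 3339 min.
Regular 40 h 0 min = 2400 min at £30.50/h; overtime 15 h 39 min = 939 min at £61.00/h.
Pay = (2400 × £30.50 + 939 × £61.00) ÷ 60 = £2174.65.

£2174.65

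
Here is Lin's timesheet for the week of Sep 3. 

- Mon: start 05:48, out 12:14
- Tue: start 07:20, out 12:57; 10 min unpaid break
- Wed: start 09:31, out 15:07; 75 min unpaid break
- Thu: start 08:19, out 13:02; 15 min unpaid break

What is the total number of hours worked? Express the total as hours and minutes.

20 h 42 min

Mon: 05:48–12:14 = 6 h 26 min
Tue: 07:20–12:57 = 5 h 37 min; less 10 min break → 5 h 27 min
Wed: 09:31–15:07 = 5 h 36 min; less 75 min break → 4 h 21 min
Thu: 08:19–13:02 = 4 h 43 min; less 15 min break → 4 h 28 min
Total: 6 h 26 min + 5 h 27 min + 4 h 21 min + 4 h 28 min = 20 h 42 min.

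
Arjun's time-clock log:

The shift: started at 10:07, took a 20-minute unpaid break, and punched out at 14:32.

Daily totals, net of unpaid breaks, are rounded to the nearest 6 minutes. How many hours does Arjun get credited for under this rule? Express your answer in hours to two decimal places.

The shift: 10:07–14:32 = 4 h 25 min − 20 min = 4 h 5 min → rounds to 4 h 6 min

4.10 hours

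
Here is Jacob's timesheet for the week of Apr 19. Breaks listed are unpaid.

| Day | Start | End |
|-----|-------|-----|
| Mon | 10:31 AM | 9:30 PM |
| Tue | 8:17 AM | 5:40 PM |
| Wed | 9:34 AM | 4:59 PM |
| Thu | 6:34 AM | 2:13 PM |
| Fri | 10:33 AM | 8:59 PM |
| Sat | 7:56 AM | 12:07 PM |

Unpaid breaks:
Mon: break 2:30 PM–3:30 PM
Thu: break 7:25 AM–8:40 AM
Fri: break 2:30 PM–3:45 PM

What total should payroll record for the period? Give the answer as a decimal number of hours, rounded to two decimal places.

46.55 hours

Mon: 10:31 AM–9:30 PM = 10 h 59 min; less 60 min break → 9 h 59 min
Tue: 8:17 AM–5:40 PM = 9 h 23 min
Wed: 9:34 AM–4:59 PM = 7 h 25 min
Thu: 6:34 AM–2:13 PM = 7 h 39 min; less 75 min break → 6 h 24 min
Fri: 10:33 AM–8:59 PM = 10 h 26 min; less 75 min break → 9 h 11 min
Sat: 7:56 AM–12:07 PM = 4 h 11 min
Total: 9 h 59 min + 9 h 23 min + 7 h 25 min + 6 h 24 min + 9 h 11 min + 4 h 11 min = 46 h 33 min.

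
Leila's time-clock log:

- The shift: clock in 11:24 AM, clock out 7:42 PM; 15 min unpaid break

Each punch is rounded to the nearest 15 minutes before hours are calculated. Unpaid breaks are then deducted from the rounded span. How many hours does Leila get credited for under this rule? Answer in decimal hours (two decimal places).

8.00 hours

The shift: in 11:24 AM→11:30 AM, out 7:42 PM→7:45 PM; 8 h 15 min − 15 min = 8 h 0 min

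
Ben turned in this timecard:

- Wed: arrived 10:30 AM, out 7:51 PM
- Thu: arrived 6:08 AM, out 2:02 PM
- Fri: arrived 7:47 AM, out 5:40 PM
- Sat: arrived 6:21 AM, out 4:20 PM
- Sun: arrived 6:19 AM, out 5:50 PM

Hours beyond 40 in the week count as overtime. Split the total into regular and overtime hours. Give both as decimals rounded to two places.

Regular 40.00 hours, overtime 8.63 hours

Wed: 10:30 AM–7:51 PM = 9 h 21 min
Thu: 6:08 AM–2:02 PM = 7 h 54 min
Fri: 7:47 AM–5:40 PM = 9 h 53 min
Sat: 6:21 AM–4:20 PM = 9 h 59 min
Sun: 6:19 AM–5:50 PM = 11 h 31 min
Total worked: 48 h 38 min = 48.63 h.
Threshold 40 h → overtime 8 h 38 min, regular 40 h 0 min.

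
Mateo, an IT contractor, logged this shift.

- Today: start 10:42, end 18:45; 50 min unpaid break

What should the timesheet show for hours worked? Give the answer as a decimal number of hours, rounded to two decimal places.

Today: 10:42–18:45 = 8 h 3 min; less 50 min break → 7 h 13 min

7.22 hours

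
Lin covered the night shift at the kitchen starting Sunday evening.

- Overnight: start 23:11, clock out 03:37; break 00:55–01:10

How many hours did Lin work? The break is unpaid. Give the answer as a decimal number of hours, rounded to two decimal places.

4.18 hours

Overnight: 23:11 → midnight = 0 h 49 min; midnight → 03:37 = 3 h 37 min; span 4 h 26 min; less 15 min break → 4 h 11 min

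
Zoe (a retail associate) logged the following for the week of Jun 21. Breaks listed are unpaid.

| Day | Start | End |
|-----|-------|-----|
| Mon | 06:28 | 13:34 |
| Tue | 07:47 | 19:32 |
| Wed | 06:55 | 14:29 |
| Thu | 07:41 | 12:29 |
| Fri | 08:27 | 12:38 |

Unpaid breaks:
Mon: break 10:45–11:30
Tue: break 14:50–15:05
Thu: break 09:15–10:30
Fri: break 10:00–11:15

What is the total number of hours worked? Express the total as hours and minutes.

31 h 54 min

Mon: 06:28–13:34 = 7 h 6 min; less 45 min break → 6 h 21 min
Tue: 07:47–19:32 = 11 h 45 min; less 15 min break → 11 h 30 min
Wed: 06:55–14:29 = 7 h 34 min
Thu: 07:41–12:29 = 4 h 48 min; less 75 min break → 3 h 33 min
Fri: 08:27–12:38 = 4 h 11 min; less 75 min break → 2 h 56 min
Total: 6 h 21 min + 11 h 30 min + 7 h 34 min + 3 h 33 min + 2 h 56 min = 31 h 54 min.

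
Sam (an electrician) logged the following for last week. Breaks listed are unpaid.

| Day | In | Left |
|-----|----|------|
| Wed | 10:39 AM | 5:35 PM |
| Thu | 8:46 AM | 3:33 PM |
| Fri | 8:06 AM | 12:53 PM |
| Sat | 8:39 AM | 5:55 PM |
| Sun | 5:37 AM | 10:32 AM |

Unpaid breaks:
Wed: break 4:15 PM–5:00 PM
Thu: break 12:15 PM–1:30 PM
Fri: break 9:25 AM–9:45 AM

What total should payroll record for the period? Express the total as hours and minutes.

30 h 21 min

Wed: 10:39 AM–5:35 PM = 6 h 56 min; less 45 min break → 6 h 11 min
Thu: 8:46 AM–3:33 PM = 6 h 47 min; less 75 min break → 5 h 32 min
Fri: 8:06 AM–12:53 PM = 4 h 47 min; less 20 min break → 4 h 27 min
Sat: 8:39 AM–5:55 PM = 9 h 16 min
Sun: 5:37 AM–10:32 AM = 4 h 55 min
Total: 6 h 11 min + 5 h 32 min + 4 h 27 min + 9 h 16 min + 4 h 55 min = 30 h 21 min.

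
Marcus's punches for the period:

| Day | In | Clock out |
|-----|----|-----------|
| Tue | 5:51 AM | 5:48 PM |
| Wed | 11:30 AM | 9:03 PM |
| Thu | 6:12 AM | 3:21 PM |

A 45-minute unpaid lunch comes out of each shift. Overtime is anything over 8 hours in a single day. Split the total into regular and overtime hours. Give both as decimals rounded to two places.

Regular 24.00 hours, overtime 4.40 hours

Tue: 5:51 AM–5:48 PM = 11 h 57 min; less 45 min break → 11 h 12 min
Wed: 11:30 AM–9:03 PM = 9 h 33 min; less 45 min break → 8 h 48 min
Thu: 6:12 AM–3:21 PM = 9 h 9 min; less 45 min break → 8 h 24 min
Tue reg 8 h 0 min / OT 3 h 12 min; Wed reg 8 h 0 min / OT 0 h 48 min; Thu reg 8 h 0 min / OT 0 h 24 min.
Totals: regular 24 h 0 min, overtime 4 h 24 min.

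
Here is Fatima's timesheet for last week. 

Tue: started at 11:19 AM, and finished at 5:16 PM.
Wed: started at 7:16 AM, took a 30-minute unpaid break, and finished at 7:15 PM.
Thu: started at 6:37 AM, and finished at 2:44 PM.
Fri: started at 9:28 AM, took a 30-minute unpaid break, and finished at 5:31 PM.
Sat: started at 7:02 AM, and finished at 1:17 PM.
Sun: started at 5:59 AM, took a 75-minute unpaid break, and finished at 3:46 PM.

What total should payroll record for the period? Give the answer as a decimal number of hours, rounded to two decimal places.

Tue: 11:19 AM–5:16 PM = 5 h 57 min
Wed: 7:16 AM–7:15 PM = 11 h 59 min; less 30 min break → 11 h 29 min
Thu: 6:37 AM–2:44 PM = 8 h 7 min
Fri: 9:28 AM–5:31 PM = 8 h 3 min; less 30 min break → 7 h 33 min
Sat: 7:02 AM–1:17 PM = 6 h 15 min
Sun: 5:59 AM–3:46 PM = 9 h 47 min; less 75 min break → 8 h 32 min
Total: 5 h 57 min + 11 h 29 min + 8 h 7 min + 7 h 33 min + 6 h 15 min + 8 h 32 min = 47 h 53 min.

47.88 hours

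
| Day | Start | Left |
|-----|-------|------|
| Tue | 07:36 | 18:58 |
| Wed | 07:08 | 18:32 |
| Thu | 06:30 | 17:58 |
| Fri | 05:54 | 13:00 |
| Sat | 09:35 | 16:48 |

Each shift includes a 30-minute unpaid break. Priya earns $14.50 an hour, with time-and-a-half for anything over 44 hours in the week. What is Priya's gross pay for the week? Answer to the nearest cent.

$682.59

Tue: 07:36–18:58 = 11 h 22 min; less 30 min break → 10 h 52 min
Wed: 07:08–18:32 = 11 h 24 min; less 30 min break → 10 h 54 min
Thu: 06:30–17:58 = 11 h 28 min; less 30 min break → 10 h 58 min
Fri: 05:54–13:00 = 7 h 6 min; less 30 min break → 6 h 36 min
Sat: 09:35–16:48 = 7 h 13 min; less 30 min break → 6 h 43 min
Total worked: 46 h 3 min = 2763 min.
Regular 44 h 0 min = 2640 min at $14.50/h; overtime 2 h 3 min = 123 min at $21.75/h.
Pay = (2640 × $14.50 + 123 × $21.75) ÷ 60 = $682.59.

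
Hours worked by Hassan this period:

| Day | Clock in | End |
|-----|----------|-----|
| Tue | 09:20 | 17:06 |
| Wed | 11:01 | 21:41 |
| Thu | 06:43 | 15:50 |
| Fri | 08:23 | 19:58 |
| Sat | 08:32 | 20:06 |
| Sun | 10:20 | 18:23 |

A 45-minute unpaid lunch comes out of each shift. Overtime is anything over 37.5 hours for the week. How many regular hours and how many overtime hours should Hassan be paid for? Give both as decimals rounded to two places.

Tue: 09:20–17:06 = 7 h 46 min; less 45 min break → 7 h 1 min
Wed: 11:01–21:41 = 10 h 40 min; less 45 min break → 9 h 55 min
Thu: 06:43–15:50 = 9 h 7 min; less 45 min break → 8 h 22 min
Fri: 08:23–19:58 = 11 h 35 min; less 45 min break → 10 h 50 min
Sat: 08:32–20:06 = 11 h 34 min; less 45 min break → 10 h 49 min
Sun: 10:20–18:23 = 8 h 3 min; less 45 min break → 7 h 18 min
Total worked: 54 h 15 min = 54.25 h.
Threshold 37.5 h → overtime 16 h 45 min, regular 37 h 30 min.

Regular 37.50 hours, overtime 16.75 hours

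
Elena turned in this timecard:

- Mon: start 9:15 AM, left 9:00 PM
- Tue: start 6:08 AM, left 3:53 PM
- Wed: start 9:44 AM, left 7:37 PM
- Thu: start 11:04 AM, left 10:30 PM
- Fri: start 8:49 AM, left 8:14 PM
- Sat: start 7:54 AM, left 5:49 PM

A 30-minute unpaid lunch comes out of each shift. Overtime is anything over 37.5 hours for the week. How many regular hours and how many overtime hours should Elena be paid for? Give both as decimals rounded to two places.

Regular 37.50 hours, overtime 23.65 hours

Mon: 9:15 AM–9:00 PM = 11 h 45 min; less 30 min break → 11 h 15 min
Tue: 6:08 AM–3:53 PM = 9 h 45 min; less 30 min break → 9 h 15 min
Wed: 9:44 AM–7:37 PM = 9 h 53 min; less 30 min break → 9 h 23 min
Thu: 11:04 AM–10:30 PM = 11 h 26 min; less 30 min break → 10 h 56 min
Fri: 8:49 AM–8:14 PM = 11 h 25 min; less 30 min break → 10 h 55 min
Sat: 7:54 AM–5:49 PM = 9 h 55 min; less 30 min break → 9 h 25 min
Total worked: 61 h 9 min = 61.15 h.
Threshold 37.5 h → overtime 23 h 39 min, regular 37 h 30 min.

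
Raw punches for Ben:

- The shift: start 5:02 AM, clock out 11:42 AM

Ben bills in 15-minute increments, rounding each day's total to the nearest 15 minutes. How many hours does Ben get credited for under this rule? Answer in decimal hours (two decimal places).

The shift: 5:02 AM–11:42 AM = 6 h 40 min → rounds to 6 h 45 min

6.75 hours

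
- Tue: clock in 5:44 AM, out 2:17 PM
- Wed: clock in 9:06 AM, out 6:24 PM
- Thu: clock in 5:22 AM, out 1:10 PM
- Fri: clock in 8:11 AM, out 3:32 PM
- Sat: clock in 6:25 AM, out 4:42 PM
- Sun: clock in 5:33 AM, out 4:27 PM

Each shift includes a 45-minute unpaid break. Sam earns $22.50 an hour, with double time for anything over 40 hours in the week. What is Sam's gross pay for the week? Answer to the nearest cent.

Tue: 5:44 AM–2:17 PM = 8 h 33 min; less 45 min break → 7 h 48 min
Wed: 9:06 AM–6:24 PM = 9 h 18 min; less 45 min break → 8 h 33 min
Thu: 5:22 AM–1:10 PM = 7 h 48 min; less 45 min break → 7 h 3 min
Fri: 8:11 AM–3:32 PM = 7 h 21 min; less 45 min break → 6 h 36 min
Sat: 6:25 AM–4:42 PM = 10 h 17 min; less 45 min break → 9 h 32 min
Sun: 5:33 AM–4:27 PM = 10 h 54 min; less 45 min break → 10 h 9 min
Total worked: 49 h 41 min = 2981 min.
Regular 40 h 0 min = 2400 min at $22.50/h; overtime 9 h 41 min = 581 min at $45.00/h.
Pay = (2400 × $22.50 + 581 × $45.00) ÷ 60 = $1335.75.

$1335.75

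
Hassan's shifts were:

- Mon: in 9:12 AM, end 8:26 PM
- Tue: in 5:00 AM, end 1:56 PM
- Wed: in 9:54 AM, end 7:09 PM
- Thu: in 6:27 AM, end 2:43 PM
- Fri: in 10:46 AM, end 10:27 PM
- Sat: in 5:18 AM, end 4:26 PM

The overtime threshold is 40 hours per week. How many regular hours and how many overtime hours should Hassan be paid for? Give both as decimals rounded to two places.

Mon: 9:12 AM–8:26 PM = 11 h 14 min
Tue: 5:00 AM–1:56 PM = 8 h 56 min
Wed: 9:54 AM–7:09 PM = 9 h 15 min
Thu: 6:27 AM–2:43 PM = 8 h 16 min
Fri: 10:46 AM–10:27 PM = 11 h 41 min
Sat: 5:18 AM–4:26 PM = 11 h 8 min
Total worked: 60 h 30 min = 60.50 h.
Threshold 40 h → overtime 20 h 30 min, regular 40 h 0 min.

Regular 40.00 hours, overtime 20.50 hours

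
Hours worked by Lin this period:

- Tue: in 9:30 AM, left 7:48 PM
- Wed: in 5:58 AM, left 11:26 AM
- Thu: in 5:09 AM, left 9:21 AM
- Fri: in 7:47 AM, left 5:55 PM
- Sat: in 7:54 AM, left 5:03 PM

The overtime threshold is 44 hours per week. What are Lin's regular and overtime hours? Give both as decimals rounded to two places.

Regular 39.25 hours, overtime 0.00 hours

Tue: 9:30 AM–7:48 PM = 10 h 18 min
Wed: 5:58 AM–11:26 AM = 5 h 28 min
Thu: 5:09 AM–9:21 AM = 4 h 12 min
Fri: 7:47 AM–5:55 PM = 10 h 8 min
Sat: 7:54 AM–5:03 PM = 9 h 9 min
Total worked: 39 h 15 min = 39.25 h.
Threshold 44 h → overtime 0 h 0 min, regular 39 h 15 min.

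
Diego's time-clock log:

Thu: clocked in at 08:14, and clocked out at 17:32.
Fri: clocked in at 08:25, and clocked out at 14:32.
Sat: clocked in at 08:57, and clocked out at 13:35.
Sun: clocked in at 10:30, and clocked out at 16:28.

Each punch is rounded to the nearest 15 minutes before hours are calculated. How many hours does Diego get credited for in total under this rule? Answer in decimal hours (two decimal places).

25.75 hours

Thu: in 08:14→08:15, out 17:32→17:30; 9 h 15 min
Fri: in 08:25→08:30, out 14:32→14:30; 6 h 0 min
Sat: in 08:57→09:00, out 13:35→13:30; 4 h 30 min
Sun: in 10:30→10:30, out 16:28→16:30; 6 h 0 min
Total credited: 25 h 45 min.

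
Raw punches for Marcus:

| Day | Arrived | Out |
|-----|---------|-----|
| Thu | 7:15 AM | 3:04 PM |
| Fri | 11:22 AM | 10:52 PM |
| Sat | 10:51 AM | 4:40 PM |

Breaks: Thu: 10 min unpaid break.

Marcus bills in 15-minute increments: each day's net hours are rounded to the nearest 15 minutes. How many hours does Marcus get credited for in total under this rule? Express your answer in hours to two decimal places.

Thu: 7:15 AM–3:04 PM = 7 h 49 min − 10 min = 7 h 39 min → rounds to 7 h 45 min
Fri: 11:22 AM–10:52 PM = 11 h 30 min → rounds to 11 h 30 min
Sat: 10:51 AM–4:40 PM = 5 h 49 min → rounds to 5 h 45 min
Total credited: 25 h 0 min.

25.00 hours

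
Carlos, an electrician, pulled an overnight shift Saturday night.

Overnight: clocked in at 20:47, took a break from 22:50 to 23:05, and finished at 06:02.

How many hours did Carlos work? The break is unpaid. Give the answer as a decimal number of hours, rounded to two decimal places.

9.00 hours

Overnight: 20:47 → midnight = 3 h 13 min; midnight → 06:02 = 6 h 2 min; span 9 h 15 min; less 15 min break → 9 h 0 min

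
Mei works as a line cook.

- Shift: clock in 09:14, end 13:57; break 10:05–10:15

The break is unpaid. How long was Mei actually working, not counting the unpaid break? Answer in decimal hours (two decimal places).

Shift: 09:14–13:57 = 4 h 43 min; less 10 min break → 4 h 33 min

4.55 hours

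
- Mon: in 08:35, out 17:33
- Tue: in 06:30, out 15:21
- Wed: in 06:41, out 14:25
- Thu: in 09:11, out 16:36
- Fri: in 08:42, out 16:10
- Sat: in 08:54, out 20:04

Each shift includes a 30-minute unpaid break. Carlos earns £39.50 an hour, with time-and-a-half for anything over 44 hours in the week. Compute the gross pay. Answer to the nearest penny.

Mon: 08:35–17:33 = 8 h 58 min; less 30 min break → 8 h 28 min
Tue: 06:30–15:21 = 8 h 51 min; less 30 min break → 8 h 21 min
Wed: 06:41–14:25 = 7 h 44 min; less 30 min break → 7 h 14 min
Thu: 09:11–16:36 = 7 h 25 min; less 30 min break → 6 h 55 min
Fri: 08:42–16:10 = 7 h 28 min; less 30 min break → 6 h 58 min
Sat: 08:54–20:04 = 11 h 10 min; less 30 min break → 10 h 40 min
Total worked: 48 h 36 min = 2916 min.
Regular 44 h 0 min = 2640 min at £39.50/h; overtime 4 h 36 min = 276 min at £59.25/h.
Pay = (2640 × £39.50 + 276 × £59.25) ÷ 60 = £2010.55.

£2010.55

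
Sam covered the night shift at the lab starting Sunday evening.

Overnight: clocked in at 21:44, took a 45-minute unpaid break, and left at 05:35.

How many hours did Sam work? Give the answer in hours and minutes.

Overnight: 21:44 → midnight = 2 h 16 min; midnight → 05:35 = 5 h 35 min; span 7 h 51 min; less 45 min break → 7 h 6 min

7 h 6 min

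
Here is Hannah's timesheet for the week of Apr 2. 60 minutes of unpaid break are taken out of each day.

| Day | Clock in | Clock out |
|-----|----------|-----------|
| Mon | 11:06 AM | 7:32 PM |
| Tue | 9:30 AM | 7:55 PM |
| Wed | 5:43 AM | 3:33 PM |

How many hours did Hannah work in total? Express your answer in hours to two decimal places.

25.68 hours

Mon: 11:06 AM–7:32 PM = 8 h 26 min; less 60 min break → 7 h 26 min
Tue: 9:30 AM–7:55 PM = 10 h 25 min; less 60 min break → 9 h 25 min
Wed: 5:43 AM–3:33 PM = 9 h 50 min; less 60 min break → 8 h 50 min
Total: 7 h 26 min + 9 h 25 min + 8 h 50 min = 25 h 41 min.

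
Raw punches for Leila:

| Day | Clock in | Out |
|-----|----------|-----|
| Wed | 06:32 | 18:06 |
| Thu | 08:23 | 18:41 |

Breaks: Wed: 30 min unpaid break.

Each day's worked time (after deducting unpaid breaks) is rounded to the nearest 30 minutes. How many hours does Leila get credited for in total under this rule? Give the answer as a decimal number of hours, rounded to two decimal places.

21.50 hours

Wed: 06:32–18:06 = 11 h 34 min − 30 min = 11 h 4 min → rounds to 11 h 0 min
Thu: 08:23–18:41 = 10 h 18 min → rounds to 10 h 30 min
Total credited: 21 h 30 min.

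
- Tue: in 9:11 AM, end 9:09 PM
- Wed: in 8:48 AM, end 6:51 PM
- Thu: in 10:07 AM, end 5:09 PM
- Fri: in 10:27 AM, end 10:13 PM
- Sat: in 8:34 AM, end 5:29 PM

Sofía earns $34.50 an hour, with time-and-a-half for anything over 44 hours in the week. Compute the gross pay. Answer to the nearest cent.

$1814.70

Tue: 9:11 AM–9:09 PM = 11 h 58 min
Wed: 8:48 AM–6:51 PM = 10 h 3 min
Thu: 10:07 AM–5:09 PM = 7 h 2 min
Fri: 10:27 AM–10:13 PM = 11 h 46 min
Sat: 8:34 AM–5:29 PM = 8 h 55 min
Total worked: 49 h 44 min = 2984 min.
Regular 44 h 0 min = 2640 min at $34.50/h; overtime 5 h 44 min = 344 min at $51.75/h.
Pay = (2640 × $34.50 + 344 × $51.75) ÷ 60 = $1814.70.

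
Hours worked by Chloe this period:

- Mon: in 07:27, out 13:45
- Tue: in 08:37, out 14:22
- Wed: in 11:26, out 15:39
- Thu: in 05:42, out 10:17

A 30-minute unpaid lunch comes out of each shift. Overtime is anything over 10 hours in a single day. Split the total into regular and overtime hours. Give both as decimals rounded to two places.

Mon: 07:27–13:45 = 6 h 18 min; less 30 min break → 5 h 48 min
Tue: 08:37–14:22 = 5 h 45 min; less 30 min break → 5 h 15 min
Wed: 11:26–15:39 = 4 h 13 min; less 30 min break → 3 h 43 min
Thu: 05:42–10:17 = 4 h 35 min; less 30 min break → 4 h 5 min
Mon reg 5 h 48 min / OT 0 h 0 min; Tue reg 5 h 15 min / OT 0 h 0 min; Wed reg 3 h 43 min / OT 0 h 0 min; Thu reg 4 h 5 min / OT 0 h 0 min.
Totals: regular 18 h 51 min, overtime 0 h 0 min.

Regular 18.85 hours, overtime 0.00 hours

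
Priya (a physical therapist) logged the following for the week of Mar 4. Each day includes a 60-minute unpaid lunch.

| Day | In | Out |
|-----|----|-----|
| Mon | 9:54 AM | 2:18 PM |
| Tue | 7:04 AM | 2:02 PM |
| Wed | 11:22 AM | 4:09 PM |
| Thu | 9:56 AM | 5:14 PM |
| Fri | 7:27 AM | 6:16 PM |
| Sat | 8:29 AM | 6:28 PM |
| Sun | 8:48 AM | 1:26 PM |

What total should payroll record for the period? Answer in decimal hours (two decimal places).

Mon: 9:54 AM–2:18 PM = 4 h 24 min; less 60 min break → 3 h 24 min
Tue: 7:04 AM–2:02 PM = 6 h 58 min; less 60 min break → 5 h 58 min
Wed: 11:22 AM–4:09 PM = 4 h 47 min; less 60 min break → 3 h 47 min
Thu: 9:56 AM–5:14 PM = 7 h 18 min; less 60 min break → 6 h 18 min
Fri: 7:27 AM–6:16 PM = 10 h 49 min; less 60 min break → 9 h 49 min
Sat: 8:29 AM–6:28 PM = 9 h 59 min; less 60 min break → 8 h 59 min
Sun: 8:48 AM–1:26 PM = 4 h 38 min; less 60 min break → 3 h 38 min
Total: 3 h 24 min + 5 h 58 min + 3 h 47 min + 6 h 18 min + 9 h 49 min + 8 h 59 min + 3 h 38 min = 41 h 53 min.

41.88 hours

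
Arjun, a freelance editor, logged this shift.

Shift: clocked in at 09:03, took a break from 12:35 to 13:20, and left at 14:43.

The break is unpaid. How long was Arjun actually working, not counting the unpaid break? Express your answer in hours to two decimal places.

4.92 hours

Shift: 09:03–14:43 = 5 h 40 min; less 45 min break → 4 h 55 min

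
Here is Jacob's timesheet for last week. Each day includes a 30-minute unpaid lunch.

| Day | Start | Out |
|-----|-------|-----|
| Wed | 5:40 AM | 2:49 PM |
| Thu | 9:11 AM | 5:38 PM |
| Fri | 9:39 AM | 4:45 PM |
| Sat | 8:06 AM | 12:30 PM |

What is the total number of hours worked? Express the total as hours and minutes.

27 h 6 min

Wed: 5:40 AM–2:49 PM = 9 h 9 min; less 30 min break → 8 h 39 min
Thu: 9:11 AM–5:38 PM = 8 h 27 min; less 30 min break → 7 h 57 min
Fri: 9:39 AM–4:45 PM = 7 h 6 min; less 30 min break → 6 h 36 min
Sat: 8:06 AM–12:30 PM = 4 h 24 min; less 30 min break → 3 h 54 min
Total: 8 h 39 min + 7 h 57 min + 6 h 36 min + 3 h 54 min = 27 h 6 min.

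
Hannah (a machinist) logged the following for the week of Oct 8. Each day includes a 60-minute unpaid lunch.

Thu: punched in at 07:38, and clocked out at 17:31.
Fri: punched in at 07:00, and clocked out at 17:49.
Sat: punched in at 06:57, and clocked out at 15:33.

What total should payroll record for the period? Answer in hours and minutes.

Thu: 07:38–17:31 = 9 h 53 min; less 60 min break → 8 h 53 min
Fri: 07:00–17:49 = 10 h 49 min; less 60 min break → 9 h 49 min
Sat: 06:57–15:33 = 8 h 36 min; less 60 min break → 7 h 36 min
Total: 8 h 53 min + 9 h 49 min + 7 h 36 min = 26 h 18 min.

26 h 18 min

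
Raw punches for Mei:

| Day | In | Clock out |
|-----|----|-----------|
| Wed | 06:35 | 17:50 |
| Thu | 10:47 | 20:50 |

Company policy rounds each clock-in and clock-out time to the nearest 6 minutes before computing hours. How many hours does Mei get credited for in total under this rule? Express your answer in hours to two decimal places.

21.20 hours

Wed: in 06:35→06:36, out 17:50→17:48; 11 h 12 min
Thu: in 10:47→10:48, out 20:50→20:48; 10 h 0 min
Total credited: 21 h 12 min.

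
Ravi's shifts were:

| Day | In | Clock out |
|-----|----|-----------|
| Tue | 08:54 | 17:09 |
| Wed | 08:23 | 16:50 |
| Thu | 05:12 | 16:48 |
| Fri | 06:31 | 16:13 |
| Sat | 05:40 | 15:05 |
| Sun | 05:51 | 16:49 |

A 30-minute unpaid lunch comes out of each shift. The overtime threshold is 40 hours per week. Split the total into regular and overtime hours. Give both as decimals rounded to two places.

Regular 40.00 hours, overtime 15.38 hours

Tue: 08:54–17:09 = 8 h 15 min; less 30 min break → 7 h 45 min
Wed: 08:23–16:50 = 8 h 27 min; less 30 min break → 7 h 57 min
Thu: 05:12–16:48 = 11 h 36 min; less 30 min break → 11 h 6 min
Fri: 06:31–16:13 = 9 h 42 min; less 30 min break → 9 h 12 min
Sat: 05:40–15:05 = 9 h 25 min; less 30 min break → 8 h 55 min
Sun: 05:51–16:49 = 10 h 58 min; less 30 min break → 10 h 28 min
Total worked: 55 h 23 min = 55.38 h.
Threshold 40 h → overtime 15 h 23 min, regular 40 h 0 min.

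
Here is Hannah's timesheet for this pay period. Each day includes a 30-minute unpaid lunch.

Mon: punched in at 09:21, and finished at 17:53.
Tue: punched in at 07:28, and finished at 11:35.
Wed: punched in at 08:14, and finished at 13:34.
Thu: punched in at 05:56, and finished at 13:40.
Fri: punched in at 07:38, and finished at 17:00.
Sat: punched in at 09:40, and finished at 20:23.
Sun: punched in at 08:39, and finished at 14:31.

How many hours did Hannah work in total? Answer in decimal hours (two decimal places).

48.17 hours

Mon: 09:21–17:53 = 8 h 32 min; less 30 min break → 8 h 2 min
Tue: 07:28–11:35 = 4 h 7 min; less 30 min break → 3 h 37 min
Wed: 08:14–13:34 = 5 h 20 min; less 30 min break → 4 h 50 min
Thu: 05:56–13:40 = 7 h 44 min; less 30 min break → 7 h 14 min
Fri: 07:38–17:00 = 9 h 22 min; less 30 min break → 8 h 52 min
Sat: 09:40–20:23 = 10 h 43 min; less 30 min break → 10 h 13 min
Sun: 08:39–14:31 = 5 h 52 min; less 30 min break → 5 h 22 min
Total: 8 h 2 min + 3 h 37 min + 4 h 50 min + 7 h 14 min + 8 h 52 min + 10 h 13 min + 5 h 22 min = 48 h 10 min.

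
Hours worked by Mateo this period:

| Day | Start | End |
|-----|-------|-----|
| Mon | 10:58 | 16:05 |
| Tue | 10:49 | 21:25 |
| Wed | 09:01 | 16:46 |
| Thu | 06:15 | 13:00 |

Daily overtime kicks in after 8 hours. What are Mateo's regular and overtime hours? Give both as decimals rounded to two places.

Regular 27.62 hours, overtime 2.60 hours

Mon: 10:58–16:05 = 5 h 7 min
Tue: 10:49–21:25 = 10 h 36 min
Wed: 09:01–16:46 = 7 h 45 min
Thu: 06:15–13:00 = 6 h 45 min
Mon reg 5 h 7 min / OT 0 h 0 min; Tue reg 8 h 0 min / OT 2 h 36 min; Wed reg 7 h 45 min / OT 0 h 0 min; Thu reg 6 h 45 min / OT 0 h 0 min.
Totals: regular 27 h 37 min, overtime 2 h 36 min.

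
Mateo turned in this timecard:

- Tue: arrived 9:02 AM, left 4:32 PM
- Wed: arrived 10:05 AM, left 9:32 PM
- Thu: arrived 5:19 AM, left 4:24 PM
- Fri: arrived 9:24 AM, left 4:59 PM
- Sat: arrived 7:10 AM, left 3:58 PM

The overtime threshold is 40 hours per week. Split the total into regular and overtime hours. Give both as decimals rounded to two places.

Tue: 9:02 AM–4:32 PM = 7 h 30 min
Wed: 10:05 AM–9:32 PM = 11 h 27 min
Thu: 5:19 AM–4:24 PM = 11 h 5 min
Fri: 9:24 AM–4:59 PM = 7 h 35 min
Sat: 7:10 AM–3:58 PM = 8 h 48 min
Total worked: 46 h 25 min = 46.42 h.
Threshold 40 h → overtime 6 h 25 min, regular 40 h 0 min.

Regular 40.00 hours, overtime 6.42 hours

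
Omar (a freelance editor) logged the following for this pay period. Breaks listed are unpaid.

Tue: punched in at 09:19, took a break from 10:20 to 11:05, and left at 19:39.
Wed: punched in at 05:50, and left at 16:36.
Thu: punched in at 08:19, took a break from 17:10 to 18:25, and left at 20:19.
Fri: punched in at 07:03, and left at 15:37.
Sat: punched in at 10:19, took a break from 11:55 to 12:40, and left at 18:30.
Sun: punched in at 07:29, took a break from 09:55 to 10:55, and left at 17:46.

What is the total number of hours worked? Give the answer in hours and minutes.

Tue: 09:19–19:39 = 10 h 20 min; less 45 min break → 9 h 35 min
Wed: 05:50–16:36 = 10 h 46 min
Thu: 08:19–20:19 = 12 h 0 min; less 75 min break → 10 h 45 min
Fri: 07:03–15:37 = 8 h 34 min
Sat: 10:19–18:30 = 8 h 11 min; less 45 min break → 7 h 26 min
Sun: 07:29–17:46 = 10 h 17 min; less 60 min break → 9 h 17 min
Total: 9 h 35 min + 10 h 46 min + 10 h 45 min + 8 h 34 min + 7 h 26 min + 9 h 17 min = 56 h 23 min.

56 h 23 min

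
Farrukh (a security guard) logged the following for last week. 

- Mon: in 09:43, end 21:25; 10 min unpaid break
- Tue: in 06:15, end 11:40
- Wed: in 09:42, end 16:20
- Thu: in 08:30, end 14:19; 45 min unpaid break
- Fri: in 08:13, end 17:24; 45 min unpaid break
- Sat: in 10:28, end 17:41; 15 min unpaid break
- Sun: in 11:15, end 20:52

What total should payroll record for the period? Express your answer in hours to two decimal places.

Mon: 09:43–21:25 = 11 h 42 min; less 10 min break → 11 h 32 min
Tue: 06:15–11:40 = 5 h 25 min
Wed: 09:42–16:20 = 6 h 38 min
Thu: 08:30–14:19 = 5 h 49 min; less 45 min break → 5 h 4 min
Fri: 08:13–17:24 = 9 h 11 min; less 45 min break → 8 h 26 min
Sat: 10:28–17:41 = 7 h 13 min; less 15 min break → 6 h 58 min
Sun: 11:15–20:52 = 9 h 37 min
Total: 11 h 32 min + 5 h 25 min + 6 h 38 min + 5 h 4 min + 8 h 26 min + 6 h 58 min + 9 h 37 min = 53 h 40 min.

53.67 hours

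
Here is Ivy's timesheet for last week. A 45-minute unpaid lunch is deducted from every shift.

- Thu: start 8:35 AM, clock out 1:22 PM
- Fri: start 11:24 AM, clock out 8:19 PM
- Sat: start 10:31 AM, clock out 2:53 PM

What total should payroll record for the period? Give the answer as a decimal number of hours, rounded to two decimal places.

Thu: 8:35 AM–1:22 PM = 4 h 47 min; less 45 min break → 4 h 2 min
Fri: 11:24 AM–8:19 PM = 8 h 55 min; less 45 min break → 8 h 10 min
Sat: 10:31 AM–2:53 PM = 4 h 22 min; less 45 min break → 3 h 37 min
Total: 4 h 2 min + 8 h 10 min + 3 h 37 min = 15 h 49 min.

15.82 hours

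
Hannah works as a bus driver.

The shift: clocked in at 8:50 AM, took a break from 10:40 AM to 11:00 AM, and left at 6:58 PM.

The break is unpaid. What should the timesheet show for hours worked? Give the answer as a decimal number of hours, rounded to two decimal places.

The shift: 8:50 AM–6:58 PM = 10 h 8 min; less 20 min break → 9 h 48 min

9.80 hours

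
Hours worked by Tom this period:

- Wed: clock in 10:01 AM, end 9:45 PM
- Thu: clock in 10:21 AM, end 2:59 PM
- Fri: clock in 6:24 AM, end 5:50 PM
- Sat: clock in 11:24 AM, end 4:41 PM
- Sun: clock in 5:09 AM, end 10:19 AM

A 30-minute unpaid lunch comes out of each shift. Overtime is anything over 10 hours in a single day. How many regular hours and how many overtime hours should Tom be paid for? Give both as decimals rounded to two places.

Regular 33.58 hours, overtime 2.17 hours

Wed: 10:01 AM–9:45 PM = 11 h 44 min; less 30 min break → 11 h 14 min
Thu: 10:21 AM–2:59 PM = 4 h 38 min; less 30 min break → 4 h 8 min
Fri: 6:24 AM–5:50 PM = 11 h 26 min; less 30 min break → 10 h 56 min
Sat: 11:24 AM–4:41 PM = 5 h 17 min; less 30 min break → 4 h 47 min
Sun: 5:09 AM–10:19 AM = 5 h 10 min; less 30 min break → 4 h 40 min
Wed reg 10 h 0 min / OT 1 h 14 min; Thu reg 4 h 8 min / OT 0 h 0 min; Fri reg 10 h 0 min / OT 0 h 56 min; Sat reg 4 h 47 min / OT 0 h 0 min; Sun reg 4 h 40 min / OT 0 h 0 min.
Totals: regular 33 h 35 min, overtime 2 h 10 min.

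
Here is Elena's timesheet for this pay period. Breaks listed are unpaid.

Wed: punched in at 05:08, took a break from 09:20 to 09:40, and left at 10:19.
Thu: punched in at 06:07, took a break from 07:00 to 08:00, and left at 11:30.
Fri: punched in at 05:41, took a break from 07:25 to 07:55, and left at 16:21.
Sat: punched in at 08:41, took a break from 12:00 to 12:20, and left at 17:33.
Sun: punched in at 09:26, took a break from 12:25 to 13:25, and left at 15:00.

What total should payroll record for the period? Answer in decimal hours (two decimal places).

32.50 hours

Wed: 05:08–10:19 = 5 h 11 min; less 20 min break → 4 h 51 min
Thu: 06:07–11:30 = 5 h 23 min; less 60 min break → 4 h 23 min
Fri: 05:41–16:21 = 10 h 40 min; less 30 min break → 10 h 10 min
Sat: 08:41–17:33 = 8 h 52 min; less 20 min break → 8 h 32 min
Sun: 09:26–15:00 = 5 h 34 min; less 60 min break → 4 h 34 min
Total: 4 h 51 min + 4 h 23 min + 10 h 10 min + 8 h 32 min + 4 h 34 min = 32 h 30 min.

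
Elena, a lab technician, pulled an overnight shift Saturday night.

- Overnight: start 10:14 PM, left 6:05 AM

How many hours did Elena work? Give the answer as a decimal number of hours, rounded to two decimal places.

7.85 hours

Overnight: 10:14 PM → midnight = 1 h 46 min; midnight → 6:05 AM = 6 h 5 min; span 7 h 51 min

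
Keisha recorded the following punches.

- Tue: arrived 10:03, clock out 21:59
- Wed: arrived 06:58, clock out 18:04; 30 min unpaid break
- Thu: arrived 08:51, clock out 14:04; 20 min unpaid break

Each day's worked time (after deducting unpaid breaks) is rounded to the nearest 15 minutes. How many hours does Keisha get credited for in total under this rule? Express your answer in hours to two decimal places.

Tue: 10:03–21:59 = 11 h 56 min → rounds to 12 h 0 min
Wed: 06:58–18:04 = 11 h 6 min − 30 min = 10 h 36 min → rounds to 10 h 30 min
Thu: 08:51–14:04 = 5 h 13 min − 20 min = 4 h 53 min → rounds to 5 h 0 min
Total credited: 27 h 30 min.

27.50 hours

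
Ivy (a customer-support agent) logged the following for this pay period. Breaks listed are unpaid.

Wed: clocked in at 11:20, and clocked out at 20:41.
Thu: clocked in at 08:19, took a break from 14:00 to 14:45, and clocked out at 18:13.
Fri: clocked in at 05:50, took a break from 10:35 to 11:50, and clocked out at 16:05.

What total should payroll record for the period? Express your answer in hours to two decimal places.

27.50 hours

Wed: 11:20–20:41 = 9 h 21 min
Thu: 08:19–18:13 = 9 h 54 min; less 45 min break → 9 h 9 min
Fri: 05:50–16:05 = 10 h 15 min; less 75 min break → 9 h 0 min
Total: 9 h 21 min + 9 h 9 min + 9 h 0 min = 27 h 30 min.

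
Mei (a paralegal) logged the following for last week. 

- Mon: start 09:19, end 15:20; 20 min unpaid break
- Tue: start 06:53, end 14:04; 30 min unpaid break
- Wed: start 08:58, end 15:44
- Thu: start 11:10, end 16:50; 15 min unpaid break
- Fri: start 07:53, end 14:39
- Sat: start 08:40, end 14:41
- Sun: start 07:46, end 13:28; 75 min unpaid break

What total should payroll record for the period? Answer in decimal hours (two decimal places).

41.78 hours

Mon: 09:19–15:20 = 6 h 1 min; less 20 min break → 5 h 41 min
Tue: 06:53–14:04 = 7 h 11 min; less 30 min break → 6 h 41 min
Wed: 08:58–15:44 = 6 h 46 min
Thu: 11:10–16:50 = 5 h 40 min; less 15 min break → 5 h 25 min
Fri: 07:53–14:39 = 6 h 46 min
Sat: 08:40–14:41 = 6 h 1 min
Sun: 07:46–13:28 = 5 h 42 min; less 75 min break → 4 h 27 min
Total: 5 h 41 min + 6 h 41 min + 6 h 46 min + 5 h 25 min + 6 h 46 min + 6 h 1 min + 4 h 27 min = 41 h 47 min.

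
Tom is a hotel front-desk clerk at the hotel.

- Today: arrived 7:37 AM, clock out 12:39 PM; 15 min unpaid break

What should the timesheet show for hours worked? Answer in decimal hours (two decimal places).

4.78 hours

Today: 7:37 AM–12:39 PM = 5 h 2 min; less 15 min break → 4 h 47 min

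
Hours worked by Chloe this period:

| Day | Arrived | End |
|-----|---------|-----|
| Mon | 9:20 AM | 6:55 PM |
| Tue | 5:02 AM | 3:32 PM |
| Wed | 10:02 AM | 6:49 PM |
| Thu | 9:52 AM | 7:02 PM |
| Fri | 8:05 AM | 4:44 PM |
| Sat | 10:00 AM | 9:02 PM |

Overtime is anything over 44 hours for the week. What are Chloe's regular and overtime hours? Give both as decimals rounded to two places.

Mon: 9:20 AM–6:55 PM = 9 h 35 min
Tue: 5:02 AM–3:32 PM = 10 h 30 min
Wed: 10:02 AM–6:49 PM = 8 h 47 min
Thu: 9:52 AM–7:02 PM = 9 h 10 min
Fri: 8:05 AM–4:44 PM = 8 h 39 min
Sat: 10:00 AM–9:02 PM = 11 h 2 min
Total worked: 57 h 43 min = 57.72 h.
Threshold 44 h → overtime 13 h 43 min, regular 44 h 0 min.

Regular 44.00 hours, overtime 13.72 hours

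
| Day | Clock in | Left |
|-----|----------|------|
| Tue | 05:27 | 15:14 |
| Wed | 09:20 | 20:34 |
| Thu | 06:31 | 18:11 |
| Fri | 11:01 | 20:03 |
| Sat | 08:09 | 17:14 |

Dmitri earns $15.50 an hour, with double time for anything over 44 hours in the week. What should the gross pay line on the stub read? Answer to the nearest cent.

$892.80

Tue: 05:27–15:14 = 9 h 47 min
Wed: 09:20–20:34 = 11 h 14 min
Thu: 06:31–18:11 = 11 h 40 min
Fri: 11:01–20:03 = 9 h 2 min
Sat: 08:09–17:14 = 9 h 5 min
Total worked: 50 h 48 min = 3048 min.
Regular 44 h 0 min = 2640 min at $15.50/h; overtime 6 h 48 min = 408 min at $31.00/h.
Pay = (2640 × $15.50 + 408 × $31.00) ÷ 60 = $892.80.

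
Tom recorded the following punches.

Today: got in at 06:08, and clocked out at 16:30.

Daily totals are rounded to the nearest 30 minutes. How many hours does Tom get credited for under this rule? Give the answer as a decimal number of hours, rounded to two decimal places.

Today: 06:08–16:30 = 10 h 22 min → rounds to 10 h 30 min

10.50 hours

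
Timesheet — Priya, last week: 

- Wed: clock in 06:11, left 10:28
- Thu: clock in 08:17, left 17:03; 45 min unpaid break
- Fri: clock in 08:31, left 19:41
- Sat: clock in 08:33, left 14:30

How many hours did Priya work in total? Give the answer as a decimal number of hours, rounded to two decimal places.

29.42 hours

Wed: 06:11–10:28 = 4 h 17 min
Thu: 08:17–17:03 = 8 h 46 min; less 45 min break → 8 h 1 min
Fri: 08:31–19:41 = 11 h 10 min
Sat: 08:33–14:30 = 5 h 57 min
Total: 4 h 17 min + 8 h 1 min + 11 h 10 min + 5 h 57 min = 29 h 25 min.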